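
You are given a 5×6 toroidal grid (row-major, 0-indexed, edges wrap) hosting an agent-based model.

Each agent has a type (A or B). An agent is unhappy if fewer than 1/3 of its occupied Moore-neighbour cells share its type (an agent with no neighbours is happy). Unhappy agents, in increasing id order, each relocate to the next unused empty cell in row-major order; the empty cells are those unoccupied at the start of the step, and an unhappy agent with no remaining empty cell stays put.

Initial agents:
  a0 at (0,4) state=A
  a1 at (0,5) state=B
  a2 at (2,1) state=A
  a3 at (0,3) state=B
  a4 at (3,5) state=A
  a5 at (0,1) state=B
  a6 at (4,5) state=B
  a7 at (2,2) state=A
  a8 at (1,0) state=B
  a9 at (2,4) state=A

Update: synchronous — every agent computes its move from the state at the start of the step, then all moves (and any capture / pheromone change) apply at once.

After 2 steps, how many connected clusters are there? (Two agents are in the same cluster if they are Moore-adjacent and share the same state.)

4

t=1: a0@(0,0):A a1@(0,5):B a2@(2,1):A a3@(0,2):B a4@(3,5):A a5@(0,1):B a6@(4,5):B a7@(2,2):A a8@(1,0):B a9@(2,4):A
t=2: a0@(0,3):A a1@(0,5):B a2@(2,1):A a3@(0,2):B a4@(3,5):A a5@(0,1):B a6@(4,5):B a7@(2,2):A a8@(1,0):B a9@(2,4):A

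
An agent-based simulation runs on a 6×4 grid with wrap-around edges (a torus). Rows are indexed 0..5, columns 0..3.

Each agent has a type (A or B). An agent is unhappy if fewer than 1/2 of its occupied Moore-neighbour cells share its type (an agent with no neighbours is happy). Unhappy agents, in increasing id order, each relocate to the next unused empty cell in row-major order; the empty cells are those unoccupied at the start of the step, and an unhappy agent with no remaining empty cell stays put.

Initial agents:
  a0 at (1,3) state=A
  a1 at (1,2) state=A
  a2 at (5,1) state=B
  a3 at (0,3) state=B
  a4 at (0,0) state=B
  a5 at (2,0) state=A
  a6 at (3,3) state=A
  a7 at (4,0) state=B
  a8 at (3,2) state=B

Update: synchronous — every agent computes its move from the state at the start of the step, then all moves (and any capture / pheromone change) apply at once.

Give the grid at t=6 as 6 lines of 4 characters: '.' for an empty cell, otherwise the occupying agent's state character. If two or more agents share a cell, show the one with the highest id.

BBA.
B.AA
A...
....
B...
.B..

t=1: a0@(1,3):A a1@(1,2):A a2@(5,1):B a3@(0,1):B a4@(0,0):B a5@(2,0):A a6@(0,2):A a7@(4,0):B a8@(1,0):B
t=2: (unchanged — steady state)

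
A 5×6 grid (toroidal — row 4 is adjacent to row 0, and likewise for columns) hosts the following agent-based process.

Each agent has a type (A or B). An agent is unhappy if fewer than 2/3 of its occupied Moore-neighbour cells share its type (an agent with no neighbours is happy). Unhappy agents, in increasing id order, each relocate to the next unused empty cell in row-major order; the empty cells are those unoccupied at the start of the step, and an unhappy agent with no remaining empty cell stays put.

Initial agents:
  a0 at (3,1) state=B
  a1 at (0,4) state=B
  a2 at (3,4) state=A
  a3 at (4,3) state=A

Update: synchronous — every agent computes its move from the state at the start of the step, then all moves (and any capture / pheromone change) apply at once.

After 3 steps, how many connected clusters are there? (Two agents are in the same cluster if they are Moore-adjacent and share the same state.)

t=1: a0@(3,1):B a1@(0,0):B a2@(3,4):A a3@(0,1):A
t=2: a0@(3,1):B a1@(0,2):B a2@(3,4):A a3@(0,3):A
t=3: a0@(3,1):B a1@(0,0):B a2@(3,4):A a3@(0,1):A

4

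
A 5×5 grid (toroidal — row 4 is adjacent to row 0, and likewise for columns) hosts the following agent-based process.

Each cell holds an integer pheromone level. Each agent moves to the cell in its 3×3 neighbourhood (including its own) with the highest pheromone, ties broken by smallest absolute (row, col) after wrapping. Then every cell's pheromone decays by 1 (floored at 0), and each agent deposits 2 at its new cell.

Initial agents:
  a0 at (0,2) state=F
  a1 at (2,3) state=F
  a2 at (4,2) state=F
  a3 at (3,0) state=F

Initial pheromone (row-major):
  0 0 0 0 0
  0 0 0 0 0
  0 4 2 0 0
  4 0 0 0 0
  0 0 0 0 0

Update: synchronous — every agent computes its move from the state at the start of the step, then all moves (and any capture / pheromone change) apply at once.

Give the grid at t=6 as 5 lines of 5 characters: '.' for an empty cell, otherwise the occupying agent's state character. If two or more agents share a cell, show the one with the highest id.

t=1: a0@(0,1) a1@(2,2) a2@(0,1) a3@(2,1) | pheromone: 0 4 0 0 0 / 0 0 0 0 0 / 0 5 3 0 0 / 3 0 0 0 0 / 0 0 0 0 0
t=2: a0@(0,1) a1@(2,1) a2@(0,1) a3@(2,1) | pheromone: 0 7 0 0 0 / 0 0 0 0 0 / 0 8 2 0 0 / 2 0 0 0 0 / 0 0 0 0 0
t=3: a0@(0,1) a1@(2,1) a2@(0,1) a3@(2,1) | pheromone: 0 10 0 0 0 / 0 0 0 0 0 / 0 11 1 0 0 / 1 0 0 0 0 / 0 0 0 0 0
t=4: a0@(0,1) a1@(2,1) a2@(0,1) a3@(2,1) | pheromone: 0 13 0 0 0 / 0 0 0 0 0 / 0 14 0 0 0 / 0 0 0 0 0 / 0 0 0 0 0
t=5: a0@(0,1) a1@(2,1) a2@(0,1) a3@(2,1) | pheromone: 0 16 0 0 0 / 0 0 0 0 0 / 0 17 0 0 0 / 0 0 0 0 0 / 0 0 0 0 0
t=6: a0@(0,1) a1@(2,1) a2@(0,1) a3@(2,1) | pheromone: 0 19 0 0 0 / 0 0 0 0 0 / 0 20 0 0 0 / 0 0 0 0 0 / 0 0 0 0 0

.F...
.....
.F...
.....
.....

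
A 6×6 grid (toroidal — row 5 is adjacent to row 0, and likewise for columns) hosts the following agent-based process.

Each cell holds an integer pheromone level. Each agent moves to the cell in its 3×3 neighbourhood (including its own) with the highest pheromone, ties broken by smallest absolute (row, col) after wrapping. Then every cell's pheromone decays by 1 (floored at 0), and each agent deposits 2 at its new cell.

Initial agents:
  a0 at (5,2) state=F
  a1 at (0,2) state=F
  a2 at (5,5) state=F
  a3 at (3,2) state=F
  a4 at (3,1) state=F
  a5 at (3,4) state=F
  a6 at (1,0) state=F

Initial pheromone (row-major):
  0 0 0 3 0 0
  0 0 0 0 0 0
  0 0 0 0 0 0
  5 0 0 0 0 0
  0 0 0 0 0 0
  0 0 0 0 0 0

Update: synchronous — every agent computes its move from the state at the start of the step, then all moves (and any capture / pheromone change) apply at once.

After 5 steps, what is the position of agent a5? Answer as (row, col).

(2, 3)

t=1: a0@(0,3) a1@(0,3) a2@(0,0) a3@(2,1) a4@(3,0) a5@(2,3) a6@(0,0) | pheromone: 4 0 0 6 0 0 / 0 0 0 0 0 0 / 0 2 0 2 0 0 / 6 0 0 0 0 0 / 0 0 0 0 0 0 / 0 0 0 0 0 0
t=2: a0@(0,3) a1@(0,3) a2@(0,0) a3@(3,0) a4@(3,0) a5@(2,3) a6@(0,0) | pheromone: 7 0 0 9 0 0 / 0 0 0 0 0 0 / 0 1 0 3 0 0 / 9 0 0 0 0 0 / 0 0 0 0 0 0 / 0 0 0 0 0 0
t=3: a0@(0,3) a1@(0,3) a2@(0,0) a3@(3,0) a4@(3,0) a5@(2,3) a6@(0,0) | pheromone: 10 0 0 12 0 0 / 0 0 0 0 0 0 / 0 0 0 4 0 0 / 12 0 0 0 0 0 / 0 0 0 0 0 0 / 0 0 0 0 0 0
t=4: a0@(0,3) a1@(0,3) a2@(0,0) a3@(3,0) a4@(3,0) a5@(2,3) a6@(0,0) | pheromone: 13 0 0 15 0 0 / 0 0 0 0 0 0 / 0 0 0 5 0 0 / 15 0 0 0 0 0 / 0 0 0 0 0 0 / 0 0 0 0 0 0
t=5: a0@(0,3) a1@(0,3) a2@(0,0) a3@(3,0) a4@(3,0) a5@(2,3) a6@(0,0) | pheromone: 16 0 0 18 0 0 / 0 0 0 0 0 0 / 0 0 0 6 0 0 / 18 0 0 0 0 0 / 0 0 0 0 0 0 / 0 0 0 0 0 0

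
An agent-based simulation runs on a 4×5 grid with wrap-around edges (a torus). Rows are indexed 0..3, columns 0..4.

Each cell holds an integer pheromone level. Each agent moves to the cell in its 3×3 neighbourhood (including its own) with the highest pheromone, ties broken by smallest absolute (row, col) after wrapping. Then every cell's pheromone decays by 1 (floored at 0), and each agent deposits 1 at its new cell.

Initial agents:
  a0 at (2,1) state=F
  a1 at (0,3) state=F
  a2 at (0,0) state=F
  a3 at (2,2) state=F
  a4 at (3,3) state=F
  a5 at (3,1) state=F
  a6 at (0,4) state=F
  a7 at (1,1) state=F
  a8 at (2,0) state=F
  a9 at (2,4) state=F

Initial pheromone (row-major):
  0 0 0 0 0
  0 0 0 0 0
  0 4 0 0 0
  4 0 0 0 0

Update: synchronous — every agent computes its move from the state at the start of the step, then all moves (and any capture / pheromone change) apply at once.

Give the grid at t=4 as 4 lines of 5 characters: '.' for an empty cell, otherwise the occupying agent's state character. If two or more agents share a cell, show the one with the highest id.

t=1: a0@(2,1) a1@(0,2) a2@(3,0) a3@(2,1) a4@(0,2) a5@(2,1) a6@(3,0) a7@(2,1) a8@(2,1) a9@(3,0) | pheromone: 0 0 2 0 0 / 0 0 0 0 0 / 0 8 0 0 0 / 6 0 0 0 0
t=2: a0@(2,1) a1@(0,2) a2@(2,1) a3@(2,1) a4@(0,2) a5@(2,1) a6@(2,1) a7@(2,1) a8@(2,1) a9@(2,1) | pheromone: 0 0 3 0 0 / 0 0 0 0 0 / 0 15 0 0 0 / 5 0 0 0 0
t=3: a0@(2,1) a1@(0,2) a2@(2,1) a3@(2,1) a4@(0,2) a5@(2,1) a6@(2,1) a7@(2,1) a8@(2,1) a9@(2,1) | pheromone: 0 0 4 0 0 / 0 0 0 0 0 / 0 22 0 0 0 / 4 0 0 0 0
t=4: a0@(2,1) a1@(0,2) a2@(2,1) a3@(2,1) a4@(0,2) a5@(2,1) a6@(2,1) a7@(2,1) a8@(2,1) a9@(2,1) | pheromone: 0 0 5 0 0 / 0 0 0 0 0 / 0 29 0 0 0 / 3 0 0 0 0

..F..
.....
.F...
.....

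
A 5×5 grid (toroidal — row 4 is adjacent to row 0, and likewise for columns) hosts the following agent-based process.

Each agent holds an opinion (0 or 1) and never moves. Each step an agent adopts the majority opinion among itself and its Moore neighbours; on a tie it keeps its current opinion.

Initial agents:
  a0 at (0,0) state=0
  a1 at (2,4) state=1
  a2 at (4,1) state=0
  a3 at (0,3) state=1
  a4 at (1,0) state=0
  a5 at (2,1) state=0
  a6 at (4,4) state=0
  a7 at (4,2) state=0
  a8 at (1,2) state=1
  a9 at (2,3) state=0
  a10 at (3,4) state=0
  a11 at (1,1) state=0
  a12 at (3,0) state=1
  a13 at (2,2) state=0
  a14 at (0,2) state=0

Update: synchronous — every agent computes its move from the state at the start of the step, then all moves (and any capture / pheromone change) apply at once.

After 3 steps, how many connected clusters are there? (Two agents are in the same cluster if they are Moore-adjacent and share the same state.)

1

t=1: a0@(0,0):0 a1@(2,4):0 a2@(4,1):0 a3@(0,3):0 a4@(1,0):0 a5@(2,1):0 a6@(4,4):0 a7@(4,2):0 a8@(1,2):0 a9@(2,3):0 a10@(3,4):0 a11@(1,1):0 a12@(3,0):0 a13@(2,2):0 a14@(0,2):0
t=2: (unchanged — steady state)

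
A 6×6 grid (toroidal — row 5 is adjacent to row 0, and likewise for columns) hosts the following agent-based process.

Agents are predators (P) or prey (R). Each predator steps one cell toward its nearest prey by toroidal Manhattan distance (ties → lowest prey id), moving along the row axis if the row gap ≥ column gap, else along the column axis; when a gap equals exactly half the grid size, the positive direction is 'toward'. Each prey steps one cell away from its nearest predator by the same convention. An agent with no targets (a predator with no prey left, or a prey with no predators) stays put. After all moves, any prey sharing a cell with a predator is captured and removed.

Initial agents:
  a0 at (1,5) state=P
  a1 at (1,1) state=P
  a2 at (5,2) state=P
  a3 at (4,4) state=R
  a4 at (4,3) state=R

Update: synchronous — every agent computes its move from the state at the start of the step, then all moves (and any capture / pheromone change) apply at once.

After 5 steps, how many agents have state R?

1

t=1: a0@(2,5):P a1@(2,1):P a2@(4,2):P a3@(4,5):R a4@(3,3):R
t=2: a0@(3,5):P a1@(2,2):P a2@(3,2):P a3@(5,5):R a4@(2,3):R
t=3: a0@(4,5):P a1@(2,3):P a2@(2,2):P a3@(0,5):R a4@(2,4):R
t=4: a0@(5,5):P a1@(2,4):P a2@(2,3):P a3@(1,5):R a4@(2,5):R
t=5: a0@(0,5):P a1@(2,5):P a2@(2,4):P a4@(2,0):R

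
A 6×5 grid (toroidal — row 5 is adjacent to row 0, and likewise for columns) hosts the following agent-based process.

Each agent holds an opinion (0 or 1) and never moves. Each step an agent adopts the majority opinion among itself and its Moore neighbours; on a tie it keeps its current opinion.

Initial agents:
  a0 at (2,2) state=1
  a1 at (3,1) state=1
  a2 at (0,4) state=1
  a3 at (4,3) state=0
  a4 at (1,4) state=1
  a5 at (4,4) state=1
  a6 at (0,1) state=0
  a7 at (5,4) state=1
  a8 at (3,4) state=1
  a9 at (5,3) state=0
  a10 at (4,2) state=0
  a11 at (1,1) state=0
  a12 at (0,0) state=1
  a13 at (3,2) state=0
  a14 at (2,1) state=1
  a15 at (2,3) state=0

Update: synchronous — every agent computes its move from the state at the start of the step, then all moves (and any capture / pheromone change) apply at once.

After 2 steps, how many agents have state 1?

13

t=1: a0@(2,2):1 a1@(3,1):1 a2@(0,4):1 a3@(4,3):0 a4@(1,4):1 a5@(4,4):1 a6@(0,1):0 a7@(5,4):1 a8@(3,4):1 a9@(5,3):0 a10@(4,2):0 a11@(1,1):1 a12@(0,0):1 a13@(3,2):0 a14@(2,1):1 a15@(2,3):1
t=2: a0@(2,2):1 a1@(3,1):1 a2@(0,4):1 a3@(4,3):0 a4@(1,4):1 a5@(4,4):1 a6@(0,1):1 a7@(5,4):1 a8@(3,4):1 a9@(5,3):0 a10@(4,2):0 a11@(1,1):1 a12@(0,0):1 a13@(3,2):1 a14@(2,1):1 a15@(2,3):1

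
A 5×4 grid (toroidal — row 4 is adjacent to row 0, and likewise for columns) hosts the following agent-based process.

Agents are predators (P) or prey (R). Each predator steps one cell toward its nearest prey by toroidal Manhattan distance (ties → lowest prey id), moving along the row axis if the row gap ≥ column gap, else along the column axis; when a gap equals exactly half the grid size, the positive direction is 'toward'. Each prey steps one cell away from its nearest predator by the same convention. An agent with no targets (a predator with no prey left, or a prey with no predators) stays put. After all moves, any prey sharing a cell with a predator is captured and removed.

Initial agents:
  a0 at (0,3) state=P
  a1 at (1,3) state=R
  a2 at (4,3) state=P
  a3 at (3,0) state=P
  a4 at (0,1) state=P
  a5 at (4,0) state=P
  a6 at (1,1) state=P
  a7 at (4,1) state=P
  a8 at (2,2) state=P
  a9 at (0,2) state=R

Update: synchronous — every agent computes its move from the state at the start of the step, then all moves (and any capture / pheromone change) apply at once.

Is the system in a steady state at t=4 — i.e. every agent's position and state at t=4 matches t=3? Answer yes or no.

t=1: a0@(1,3):P a1@(2,3):R a2@(0,3):P a3@(2,0):P a4@(0,2):P a5@(0,0):P a6@(1,2):P a7@(0,1):P a8@(1,2):P
t=2: a0@(2,3):P a1@(3,3):R a2@(1,3):P a3@(2,3):P a4@(1,2):P a5@(1,0):P a6@(2,2):P a7@(1,1):P a8@(2,2):P
t=3: a0@(3,3):P a1@(4,3):R a2@(2,3):P a3@(3,3):P a4@(2,2):P a5@(2,0):P a6@(3,2):P a7@(2,1):P a8@(3,2):P
t=4: a0@(4,3):P a1@(0,3):R a2@(3,3):P a3@(4,3):P a4@(3,2):P a5@(3,0):P a6@(4,2):P a7@(3,1):P a8@(4,2):P

no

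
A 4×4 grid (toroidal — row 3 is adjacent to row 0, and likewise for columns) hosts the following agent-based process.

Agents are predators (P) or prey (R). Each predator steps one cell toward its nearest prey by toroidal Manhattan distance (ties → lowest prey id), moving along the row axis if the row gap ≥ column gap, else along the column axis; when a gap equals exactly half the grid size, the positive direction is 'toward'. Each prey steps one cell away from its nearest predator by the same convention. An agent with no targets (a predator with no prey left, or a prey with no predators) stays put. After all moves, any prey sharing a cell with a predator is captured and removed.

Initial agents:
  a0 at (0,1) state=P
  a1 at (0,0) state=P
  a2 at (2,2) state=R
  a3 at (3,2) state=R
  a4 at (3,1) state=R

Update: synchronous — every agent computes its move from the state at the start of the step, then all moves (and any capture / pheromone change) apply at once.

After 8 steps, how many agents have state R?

t=1: a0@(3,1):P a1@(3,0):P a2@(1,2):R a3@(2,2):R a4@(2,1):R
t=2: a0@(2,1):P a1@(2,0):P a2@(0,2):R a3@(1,2):R a4@(1,1):R
t=3: a0@(1,1):P a1@(1,0):P a2@(3,2):R a3@(0,2):R a4@(0,1):R
t=4: a0@(0,1):P a1@(0,0):P a2@(2,2):R a3@(3,2):R a4@(3,1):R
t=5: a0@(3,1):P a1@(3,0):P a2@(1,2):R a3@(2,2):R a4@(2,1):R
t=6: a0@(2,1):P a1@(2,0):P a2@(0,2):R a3@(1,2):R a4@(1,1):R
t=7: a0@(1,1):P a1@(1,0):P a2@(3,2):R a3@(0,2):R a4@(0,1):R
t=8: a0@(0,1):P a1@(0,0):P a2@(2,2):R a3@(3,2):R a4@(3,1):R

3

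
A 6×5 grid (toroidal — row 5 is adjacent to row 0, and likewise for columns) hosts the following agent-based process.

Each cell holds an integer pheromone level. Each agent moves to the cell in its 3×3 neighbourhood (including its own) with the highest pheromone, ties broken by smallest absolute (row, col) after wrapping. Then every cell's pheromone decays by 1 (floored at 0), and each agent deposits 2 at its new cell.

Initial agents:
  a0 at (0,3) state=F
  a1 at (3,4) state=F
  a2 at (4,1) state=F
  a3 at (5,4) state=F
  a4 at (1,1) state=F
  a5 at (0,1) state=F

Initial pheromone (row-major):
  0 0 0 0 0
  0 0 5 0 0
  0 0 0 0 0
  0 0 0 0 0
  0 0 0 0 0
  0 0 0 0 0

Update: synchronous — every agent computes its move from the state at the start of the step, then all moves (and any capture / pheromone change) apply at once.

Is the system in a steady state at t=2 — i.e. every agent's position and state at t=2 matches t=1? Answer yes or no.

t=1: a0@(1,2) a1@(2,0) a2@(3,0) a3@(0,0) a4@(1,2) a5@(1,2) | pheromone: 2 0 0 0 0 / 0 0 10 0 0 / 2 0 0 0 0 / 2 0 0 0 0 / 0 0 0 0 0 / 0 0 0 0 0
t=2: a0@(1,2) a1@(2,0) a2@(2,0) a3@(0,0) a4@(1,2) a5@(1,2) | pheromone: 3 0 0 0 0 / 0 0 15 0 0 / 5 0 0 0 0 / 1 0 0 0 0 / 0 0 0 0 0 / 0 0 0 0 0

no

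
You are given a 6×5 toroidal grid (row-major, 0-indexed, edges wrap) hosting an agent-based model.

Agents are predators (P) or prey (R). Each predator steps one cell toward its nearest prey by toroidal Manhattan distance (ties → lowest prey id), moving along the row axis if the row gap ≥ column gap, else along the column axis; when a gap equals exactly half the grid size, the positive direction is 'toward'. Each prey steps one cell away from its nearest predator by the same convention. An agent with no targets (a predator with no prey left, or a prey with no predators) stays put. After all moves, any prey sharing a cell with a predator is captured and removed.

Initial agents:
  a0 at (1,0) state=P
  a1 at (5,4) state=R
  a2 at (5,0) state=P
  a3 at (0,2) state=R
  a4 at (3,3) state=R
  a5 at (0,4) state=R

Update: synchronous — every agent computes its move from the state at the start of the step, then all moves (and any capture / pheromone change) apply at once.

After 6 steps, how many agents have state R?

3

t=1: a0@(0,0):P a1@(5,3):R a2@(5,4):P a3@(0,3):R a4@(4,3):R
t=2: a0@(0,4):P a1@(5,2):R a2@(5,3):P a3@(0,2):R a4@(3,3):R
t=3: a0@(0,3):P a1@(5,1):R a2@(5,2):P a3@(0,1):R a4@(2,3):R
t=4: a0@(0,2):P a1@(5,0):R a2@(5,1):P a3@(0,0):R a4@(3,3):R
t=5: a0@(0,1):P a1@(5,4):R a2@(5,0):P a3@(0,4):R a4@(2,3):R
t=6: a0@(0,0):P a1@(5,3):R a2@(5,4):P a3@(0,3):R a4@(3,3):R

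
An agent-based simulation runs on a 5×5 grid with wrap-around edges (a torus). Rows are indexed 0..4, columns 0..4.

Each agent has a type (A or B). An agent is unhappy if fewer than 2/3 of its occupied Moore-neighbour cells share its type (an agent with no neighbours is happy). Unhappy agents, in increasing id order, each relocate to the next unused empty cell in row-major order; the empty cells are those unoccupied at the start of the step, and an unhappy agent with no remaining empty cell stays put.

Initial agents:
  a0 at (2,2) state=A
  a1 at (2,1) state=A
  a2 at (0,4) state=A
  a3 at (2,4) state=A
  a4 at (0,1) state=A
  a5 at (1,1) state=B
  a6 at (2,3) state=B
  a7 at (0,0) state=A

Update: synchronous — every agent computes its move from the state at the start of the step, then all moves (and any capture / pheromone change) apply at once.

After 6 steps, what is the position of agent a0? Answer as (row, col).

(0, 2)

t=1: a0@(0,2):A a1@(0,3):A a2@(0,4):A a3@(1,0):A a4@(1,2):A a5@(1,3):B a6@(1,4):B a7@(0,0):A
t=2: a0@(0,2):A a1@(0,1):A a2@(1,1):A a3@(1,0):A a4@(1,2):A a5@(2,0):B a6@(2,1):B a7@(0,0):A
t=3: a0@(0,2):A a1@(0,1):A a2@(1,1):A a3@(0,3):A a4@(1,2):A a5@(0,4):B a6@(1,3):B a7@(0,0):A
t=4: a0@(0,2):A a1@(0,1):A a2@(1,1):A a3@(1,0):A a4@(1,2):A a5@(1,4):B a6@(2,0):B a7@(0,0):A
t=5: a0@(0,2):A a1@(0,1):A a2@(1,1):A a3@(0,3):A a4@(1,2):A a5@(0,4):B a6@(1,3):B a7@(0,0):A
t=6: a0@(0,2):A a1@(0,1):A a2@(1,1):A a3@(1,0):A a4@(1,2):A a5@(1,4):B a6@(2,0):B a7@(0,0):A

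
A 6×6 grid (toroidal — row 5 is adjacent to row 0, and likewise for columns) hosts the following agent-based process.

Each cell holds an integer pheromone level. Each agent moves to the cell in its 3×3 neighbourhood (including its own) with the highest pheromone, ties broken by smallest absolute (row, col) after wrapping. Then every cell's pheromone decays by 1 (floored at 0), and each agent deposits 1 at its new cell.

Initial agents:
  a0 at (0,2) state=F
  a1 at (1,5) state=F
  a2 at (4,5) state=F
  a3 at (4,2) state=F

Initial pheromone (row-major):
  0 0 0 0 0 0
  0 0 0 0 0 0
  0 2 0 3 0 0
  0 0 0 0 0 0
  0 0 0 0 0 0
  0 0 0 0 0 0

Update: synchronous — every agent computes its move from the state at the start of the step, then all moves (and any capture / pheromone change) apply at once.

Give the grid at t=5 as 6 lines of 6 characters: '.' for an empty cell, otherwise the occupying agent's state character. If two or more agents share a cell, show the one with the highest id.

F.....
......
.F....
......
......
......

t=1: a0@(0,1) a1@(0,0) a2@(3,0) a3@(3,1) | pheromone: 1 1 0 0 0 0 / 0 0 0 0 0 0 / 0 1 0 2 0 0 / 1 1 0 0 0 0 / 0 0 0 0 0 0 / 0 0 0 0 0 0
t=2: a0@(0,0) a1@(0,0) a2@(2,1) a3@(2,1) | pheromone: 2 0 0 0 0 0 / 0 0 0 0 0 0 / 0 2 0 1 0 0 / 0 0 0 0 0 0 / 0 0 0 0 0 0 / 0 0 0 0 0 0
t=3: a0@(0,0) a1@(0,0) a2@(2,1) a3@(2,1) | pheromone: 3 0 0 0 0 0 / 0 0 0 0 0 0 / 0 3 0 0 0 0 / 0 0 0 0 0 0 / 0 0 0 0 0 0 / 0 0 0 0 0 0
t=4: a0@(0,0) a1@(0,0) a2@(2,1) a3@(2,1) | pheromone: 4 0 0 0 0 0 / 0 0 0 0 0 0 / 0 4 0 0 0 0 / 0 0 0 0 0 0 / 0 0 0 0 0 0 / 0 0 0 0 0 0
t=5: a0@(0,0) a1@(0,0) a2@(2,1) a3@(2,1) | pheromone: 5 0 0 0 0 0 / 0 0 0 0 0 0 / 0 5 0 0 0 0 / 0 0 0 0 0 0 / 0 0 0 0 0 0 / 0 0 0 0 0 0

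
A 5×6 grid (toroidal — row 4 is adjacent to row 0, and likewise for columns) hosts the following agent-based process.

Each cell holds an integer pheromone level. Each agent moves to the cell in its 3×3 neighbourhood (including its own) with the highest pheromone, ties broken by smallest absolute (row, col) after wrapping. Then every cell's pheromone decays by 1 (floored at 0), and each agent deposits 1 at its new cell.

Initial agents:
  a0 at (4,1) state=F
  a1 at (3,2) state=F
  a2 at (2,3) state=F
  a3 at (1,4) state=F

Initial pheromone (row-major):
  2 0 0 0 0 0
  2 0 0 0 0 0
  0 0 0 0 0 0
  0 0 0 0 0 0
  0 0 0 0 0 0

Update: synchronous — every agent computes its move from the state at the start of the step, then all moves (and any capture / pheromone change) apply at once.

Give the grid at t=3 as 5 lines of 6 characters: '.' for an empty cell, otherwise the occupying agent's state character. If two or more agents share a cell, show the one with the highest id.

F..F..
......
......
......
......

t=1: a0@(0,0) a1@(2,1) a2@(1,2) a3@(0,3) | pheromone: 2 0 0 1 0 0 / 1 0 1 0 0 0 / 0 1 0 0 0 0 / 0 0 0 0 0 0 / 0 0 0 0 0 0
t=2: a0@(0,0) a1@(1,0) a2@(0,3) a3@(0,3) | pheromone: 2 0 0 2 0 0 / 1 0 0 0 0 0 / 0 0 0 0 0 0 / 0 0 0 0 0 0 / 0 0 0 0 0 0
t=3: a0@(0,0) a1@(0,0) a2@(0,3) a3@(0,3) | pheromone: 3 0 0 3 0 0 / 0 0 0 0 0 0 / 0 0 0 0 0 0 / 0 0 0 0 0 0 / 0 0 0 0 0 0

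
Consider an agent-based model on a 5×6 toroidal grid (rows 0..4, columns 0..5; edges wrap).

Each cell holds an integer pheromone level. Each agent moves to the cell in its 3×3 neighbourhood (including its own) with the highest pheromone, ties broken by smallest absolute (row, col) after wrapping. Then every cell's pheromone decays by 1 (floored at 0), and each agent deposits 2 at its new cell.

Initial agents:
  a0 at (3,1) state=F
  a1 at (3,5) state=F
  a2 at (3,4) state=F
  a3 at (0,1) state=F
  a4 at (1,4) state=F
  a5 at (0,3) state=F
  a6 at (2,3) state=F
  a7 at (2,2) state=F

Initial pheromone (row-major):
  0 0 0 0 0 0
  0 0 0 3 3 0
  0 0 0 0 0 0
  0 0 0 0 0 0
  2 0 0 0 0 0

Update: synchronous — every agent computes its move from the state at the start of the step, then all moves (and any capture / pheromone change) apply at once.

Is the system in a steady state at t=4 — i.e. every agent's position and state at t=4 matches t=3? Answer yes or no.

yes

t=1: a0@(4,0) a1@(4,0) a2@(2,3) a3@(4,0) a4@(1,3) a5@(1,3) a6@(1,3) a7@(1,3) | pheromone: 0 0 0 0 0 0 / 0 0 0 10 2 0 / 0 0 0 2 0 0 / 0 0 0 0 0 0 / 7 0 0 0 0 0
t=2: a0@(4,0) a1@(4,0) a2@(1,3) a3@(4,0) a4@(1,3) a5@(1,3) a6@(1,3) a7@(1,3) | pheromone: 0 0 0 0 0 0 / 0 0 0 19 1 0 / 0 0 0 1 0 0 / 0 0 0 0 0 0 / 12 0 0 0 0 0
t=3: a0@(4,0) a1@(4,0) a2@(1,3) a3@(4,0) a4@(1,3) a5@(1,3) a6@(1,3) a7@(1,3) | pheromone: 0 0 0 0 0 0 / 0 0 0 28 0 0 / 0 0 0 0 0 0 / 0 0 0 0 0 0 / 17 0 0 0 0 0
t=4: a0@(4,0) a1@(4,0) a2@(1,3) a3@(4,0) a4@(1,3) a5@(1,3) a6@(1,3) a7@(1,3) | pheromone: 0 0 0 0 0 0 / 0 0 0 37 0 0 / 0 0 0 0 0 0 / 0 0 0 0 0 0 / 22 0 0 0 0 0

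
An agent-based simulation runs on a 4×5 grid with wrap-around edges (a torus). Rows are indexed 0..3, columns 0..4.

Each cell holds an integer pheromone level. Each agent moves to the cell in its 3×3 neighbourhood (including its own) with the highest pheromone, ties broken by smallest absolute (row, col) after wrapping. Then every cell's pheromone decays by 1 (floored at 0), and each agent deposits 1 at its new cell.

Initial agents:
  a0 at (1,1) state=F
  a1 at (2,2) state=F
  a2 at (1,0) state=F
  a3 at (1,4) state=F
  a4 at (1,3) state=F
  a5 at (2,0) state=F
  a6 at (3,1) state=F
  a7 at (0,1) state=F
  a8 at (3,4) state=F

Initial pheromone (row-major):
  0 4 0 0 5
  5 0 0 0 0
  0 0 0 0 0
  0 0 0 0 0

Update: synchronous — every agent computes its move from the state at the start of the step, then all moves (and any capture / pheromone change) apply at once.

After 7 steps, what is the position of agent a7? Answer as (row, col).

t=1: a0@(1,0) a1@(1,1) a2@(0,4) a3@(0,4) a4@(0,4) a5@(1,0) a6@(0,1) a7@(1,0) a8@(0,4) | pheromone: 0 4 0 0 8 / 7 1 0 0 0 / 0 0 0 0 0 / 0 0 0 0 0
t=2: a0@(0,4) a1@(1,0) a2@(0,4) a3@(0,4) a4@(0,4) a5@(0,4) a6@(1,0) a7@(0,4) a8@(0,4) | pheromone: 0 3 0 0 14 / 8 0 0 0 0 / 0 0 0 0 0 / 0 0 0 0 0
t=3: a0@(0,4) a1@(0,4) a2@(0,4) a3@(0,4) a4@(0,4) a5@(0,4) a6@(0,4) a7@(0,4) a8@(0,4) | pheromone: 0 2 0 0 22 / 7 0 0 0 0 / 0 0 0 0 0 / 0 0 0 0 0
t=4: a0@(0,4) a1@(0,4) a2@(0,4) a3@(0,4) a4@(0,4) a5@(0,4) a6@(0,4) a7@(0,4) a8@(0,4) | pheromone: 0 1 0 0 30 / 6 0 0 0 0 / 0 0 0 0 0 / 0 0 0 0 0
t=5: a0@(0,4) a1@(0,4) a2@(0,4) a3@(0,4) a4@(0,4) a5@(0,4) a6@(0,4) a7@(0,4) a8@(0,4) | pheromone: 0 0 0 0 38 / 5 0 0 0 0 / 0 0 0 0 0 / 0 0 0 0 0
t=6: a0@(0,4) a1@(0,4) a2@(0,4) a3@(0,4) a4@(0,4) a5@(0,4) a6@(0,4) a7@(0,4) a8@(0,4) | pheromone: 0 0 0 0 46 / 4 0 0 0 0 / 0 0 0 0 0 / 0 0 0 0 0
t=7: a0@(0,4) a1@(0,4) a2@(0,4) a3@(0,4) a4@(0,4) a5@(0,4) a6@(0,4) a7@(0,4) a8@(0,4) | pheromone: 0 0 0 0 54 / 3 0 0 0 0 / 0 0 0 0 0 / 0 0 0 0 0

(0, 4)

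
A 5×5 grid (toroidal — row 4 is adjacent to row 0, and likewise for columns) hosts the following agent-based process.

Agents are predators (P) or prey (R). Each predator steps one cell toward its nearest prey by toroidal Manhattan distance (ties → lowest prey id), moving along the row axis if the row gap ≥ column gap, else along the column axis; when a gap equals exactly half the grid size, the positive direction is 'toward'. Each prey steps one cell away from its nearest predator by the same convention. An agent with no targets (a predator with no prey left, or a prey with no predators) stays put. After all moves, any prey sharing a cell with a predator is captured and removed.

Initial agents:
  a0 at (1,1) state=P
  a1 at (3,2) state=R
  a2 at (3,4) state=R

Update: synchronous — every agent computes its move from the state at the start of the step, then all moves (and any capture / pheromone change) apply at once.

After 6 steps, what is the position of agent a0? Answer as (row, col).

t=1: a0@(2,1):P a1@(4,2):R a2@(4,4):R
t=2: a0@(3,1):P a1@(0,2):R a2@(0,4):R
t=3: a0@(4,1):P a1@(1,2):R a2@(1,4):R
t=4: a0@(0,1):P a1@(2,2):R a2@(2,4):R
t=5: a0@(1,1):P a1@(3,2):R a2@(3,4):R
t=6: a0@(2,1):P a1@(4,2):R a2@(4,4):R

(2, 1)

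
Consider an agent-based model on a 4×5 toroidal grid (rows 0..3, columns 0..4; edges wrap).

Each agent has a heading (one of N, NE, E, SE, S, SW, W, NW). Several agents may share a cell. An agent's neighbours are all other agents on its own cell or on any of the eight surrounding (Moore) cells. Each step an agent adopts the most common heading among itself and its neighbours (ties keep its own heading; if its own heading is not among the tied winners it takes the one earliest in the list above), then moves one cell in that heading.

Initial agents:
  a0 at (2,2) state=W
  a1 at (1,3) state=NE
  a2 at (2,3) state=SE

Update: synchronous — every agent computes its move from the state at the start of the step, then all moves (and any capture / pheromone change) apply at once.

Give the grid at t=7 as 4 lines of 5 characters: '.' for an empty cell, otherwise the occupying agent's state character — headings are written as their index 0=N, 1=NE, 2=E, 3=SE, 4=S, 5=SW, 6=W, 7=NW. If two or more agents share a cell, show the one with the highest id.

t=1: a0@(2,1):W a1@(0,4):NE a2@(3,4):SE
t=2: a0@(2,0):W a1@(3,0):NE a2@(0,0):SE
t=3: a0@(2,4):W a1@(2,1):NE a2@(1,1):SE
t=4: a0@(2,3):W a1@(1,2):NE a2@(2,2):SE
t=5: a0@(2,2):W a1@(0,3):NE a2@(3,3):SE
t=6: a0@(2,1):W a1@(3,4):NE a2@(0,4):SE
t=7: a0@(2,0):W a1@(2,0):NE a2@(1,0):SE

.....
3....
1....
.....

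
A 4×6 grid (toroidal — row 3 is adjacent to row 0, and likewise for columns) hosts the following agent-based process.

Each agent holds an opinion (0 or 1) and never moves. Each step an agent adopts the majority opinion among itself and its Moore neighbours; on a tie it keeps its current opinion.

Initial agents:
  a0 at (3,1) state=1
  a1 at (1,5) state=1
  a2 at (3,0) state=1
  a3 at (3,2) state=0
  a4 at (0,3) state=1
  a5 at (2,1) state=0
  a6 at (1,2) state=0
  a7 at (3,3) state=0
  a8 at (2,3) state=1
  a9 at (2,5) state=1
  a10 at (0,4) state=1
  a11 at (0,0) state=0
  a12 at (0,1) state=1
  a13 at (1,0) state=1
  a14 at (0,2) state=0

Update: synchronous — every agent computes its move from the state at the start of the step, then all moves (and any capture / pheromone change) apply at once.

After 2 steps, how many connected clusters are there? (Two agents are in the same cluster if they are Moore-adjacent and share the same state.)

2

t=1: a0@(3,1):0 a1@(1,5):1 a2@(3,0):1 a3@(3,2):0 a4@(0,3):0 a5@(2,1):0 a6@(1,2):0 a7@(3,3):0 a8@(2,3):0 a9@(2,5):1 a10@(0,4):1 a11@(0,0):1 a12@(0,1):1 a13@(1,0):1 a14@(0,2):0
t=2: (unchanged — steady state)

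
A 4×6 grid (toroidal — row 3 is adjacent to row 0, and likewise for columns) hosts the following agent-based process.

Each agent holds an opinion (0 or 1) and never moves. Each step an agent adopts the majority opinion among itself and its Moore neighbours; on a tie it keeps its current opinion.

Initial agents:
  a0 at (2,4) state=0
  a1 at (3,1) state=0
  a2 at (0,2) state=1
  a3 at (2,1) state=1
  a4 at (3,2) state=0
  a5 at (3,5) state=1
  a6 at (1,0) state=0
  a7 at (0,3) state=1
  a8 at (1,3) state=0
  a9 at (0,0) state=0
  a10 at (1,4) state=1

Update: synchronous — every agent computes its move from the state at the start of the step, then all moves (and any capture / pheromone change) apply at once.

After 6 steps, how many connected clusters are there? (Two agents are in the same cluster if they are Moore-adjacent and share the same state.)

t=1: a0@(2,4):0 a1@(3,1):0 a2@(0,2):0 a3@(2,1):0 a4@(3,2):1 a5@(3,5):0 a6@(1,0):0 a7@(0,3):1 a8@(1,3):1 a9@(0,0):0 a10@(1,4):1
t=2: a0@(2,4):0 a1@(3,1):0 a2@(0,2):1 a3@(2,1):0 a4@(3,2):0 a5@(3,5):0 a6@(1,0):0 a7@(0,3):1 a8@(1,3):1 a9@(0,0):0 a10@(1,4):1
t=3: (unchanged — steady state)

2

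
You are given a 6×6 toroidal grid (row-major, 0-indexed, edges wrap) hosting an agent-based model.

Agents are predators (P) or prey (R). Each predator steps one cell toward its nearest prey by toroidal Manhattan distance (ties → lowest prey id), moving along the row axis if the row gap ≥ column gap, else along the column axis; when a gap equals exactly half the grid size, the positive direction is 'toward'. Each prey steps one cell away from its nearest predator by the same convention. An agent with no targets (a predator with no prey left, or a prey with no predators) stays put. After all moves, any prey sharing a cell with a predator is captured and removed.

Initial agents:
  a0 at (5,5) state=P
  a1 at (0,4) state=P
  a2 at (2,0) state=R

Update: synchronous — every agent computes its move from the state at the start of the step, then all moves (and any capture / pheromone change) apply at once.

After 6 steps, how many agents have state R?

1

t=1: a0@(0,5):P a1@(1,4):P a2@(1,0):R
t=2: a0@(1,5):P a1@(1,5):P a2@(2,0):R
t=3: a0@(2,5):P a1@(2,5):P a2@(3,0):R
t=4: a0@(3,5):P a1@(3,5):P a2@(4,0):R
t=5: a0@(4,5):P a1@(4,5):P a2@(5,0):R
t=6: a0@(5,5):P a1@(5,5):P a2@(0,0):R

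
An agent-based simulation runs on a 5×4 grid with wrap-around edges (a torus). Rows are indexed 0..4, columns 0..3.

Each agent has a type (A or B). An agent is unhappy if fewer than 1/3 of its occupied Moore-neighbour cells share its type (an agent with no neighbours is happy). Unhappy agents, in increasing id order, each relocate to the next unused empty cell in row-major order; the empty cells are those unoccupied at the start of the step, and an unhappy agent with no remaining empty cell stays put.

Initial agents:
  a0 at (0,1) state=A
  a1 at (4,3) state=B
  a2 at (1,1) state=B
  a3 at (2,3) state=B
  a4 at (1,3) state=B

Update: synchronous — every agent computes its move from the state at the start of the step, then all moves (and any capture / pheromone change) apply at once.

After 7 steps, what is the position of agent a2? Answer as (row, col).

(0, 2)

t=1: a0@(0,0):A a1@(4,3):B a2@(0,2):B a3@(2,3):B a4@(1,3):B
t=2: a0@(0,1):A a1@(4,3):B a2@(0,2):B a3@(2,3):B a4@(1,3):B
t=3: a0@(0,0):A a1@(4,3):B a2@(0,2):B a3@(2,3):B a4@(1,3):B
t=4: a0@(0,1):A a1@(4,3):B a2@(0,2):B a3@(2,3):B a4@(1,3):B
t=5: a0@(0,0):A a1@(4,3):B a2@(0,2):B a3@(2,3):B a4@(1,3):B
t=6: a0@(0,1):A a1@(4,3):B a2@(0,2):B a3@(2,3):B a4@(1,3):B
t=7: a0@(0,0):A a1@(4,3):B a2@(0,2):B a3@(2,3):B a4@(1,3):B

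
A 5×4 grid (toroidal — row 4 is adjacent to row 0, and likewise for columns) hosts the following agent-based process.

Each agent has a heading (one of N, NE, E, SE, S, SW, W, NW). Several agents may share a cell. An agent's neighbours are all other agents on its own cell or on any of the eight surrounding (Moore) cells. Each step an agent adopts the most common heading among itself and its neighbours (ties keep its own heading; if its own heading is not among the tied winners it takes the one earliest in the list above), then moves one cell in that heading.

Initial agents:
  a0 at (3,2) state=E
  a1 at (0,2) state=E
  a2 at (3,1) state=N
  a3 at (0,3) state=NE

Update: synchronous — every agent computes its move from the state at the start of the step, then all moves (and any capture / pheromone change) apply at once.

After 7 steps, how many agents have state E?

t=1: a0@(3,3):E a1@(0,3):E a2@(2,1):N a3@(4,0):NE
t=2: a0@(3,0):E a1@(0,0):E a2@(1,1):N a3@(4,1):E
t=3: a0@(3,1):E a1@(0,1):E a2@(0,1):N a3@(4,2):E
t=4: a0@(3,2):E a1@(0,2):E a2@(0,2):E a3@(4,3):E
t=5: a0@(3,3):E a1@(0,3):E a2@(0,3):E a3@(4,0):E
t=6: a0@(3,0):E a1@(0,0):E a2@(0,0):E a3@(4,1):E
t=7: a0@(3,1):E a1@(0,1):E a2@(0,1):E a3@(4,2):E

4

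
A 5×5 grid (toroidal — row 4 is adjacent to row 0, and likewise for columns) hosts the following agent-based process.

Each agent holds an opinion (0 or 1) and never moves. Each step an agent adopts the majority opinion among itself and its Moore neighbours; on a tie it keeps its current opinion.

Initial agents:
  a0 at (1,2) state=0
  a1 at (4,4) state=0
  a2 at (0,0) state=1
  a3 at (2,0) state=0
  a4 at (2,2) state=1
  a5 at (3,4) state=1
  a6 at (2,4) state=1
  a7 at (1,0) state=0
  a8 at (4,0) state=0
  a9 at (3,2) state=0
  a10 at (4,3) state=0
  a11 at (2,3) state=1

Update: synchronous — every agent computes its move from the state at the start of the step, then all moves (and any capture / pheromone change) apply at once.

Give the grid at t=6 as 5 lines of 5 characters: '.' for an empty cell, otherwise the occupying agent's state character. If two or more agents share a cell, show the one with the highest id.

0....
0.1..
0.110
..0.0
0..00

t=1: a0@(1,2):1 a1@(4,4):0 a2@(0,0):0 a3@(2,0):0 a4@(2,2):1 a5@(3,4):0 a6@(2,4):1 a7@(1,0):0 a8@(4,0):0 a9@(3,2):0 a10@(4,3):0 a11@(2,3):1
t=2: a0@(1,2):1 a1@(4,4):0 a2@(0,0):0 a3@(2,0):0 a4@(2,2):1 a5@(3,4):0 a6@(2,4):0 a7@(1,0):0 a8@(4,0):0 a9@(3,2):0 a10@(4,3):0 a11@(2,3):1
t=3: (unchanged — steady state)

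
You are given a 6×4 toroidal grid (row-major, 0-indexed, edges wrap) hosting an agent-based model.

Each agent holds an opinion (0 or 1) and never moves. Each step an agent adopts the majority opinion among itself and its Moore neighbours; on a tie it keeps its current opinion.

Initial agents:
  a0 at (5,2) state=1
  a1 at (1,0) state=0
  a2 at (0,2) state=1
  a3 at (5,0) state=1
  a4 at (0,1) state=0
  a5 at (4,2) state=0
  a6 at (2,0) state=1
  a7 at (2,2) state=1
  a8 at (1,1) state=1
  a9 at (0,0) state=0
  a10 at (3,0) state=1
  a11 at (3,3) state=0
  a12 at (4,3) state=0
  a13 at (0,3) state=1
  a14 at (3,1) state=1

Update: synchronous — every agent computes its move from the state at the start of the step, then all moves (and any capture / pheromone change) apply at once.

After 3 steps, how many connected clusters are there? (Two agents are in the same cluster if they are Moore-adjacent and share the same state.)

t=1: a0@(5,2):1 a1@(1,0):0 a2@(0,2):1 a3@(5,0):0 a4@(0,1):1 a5@(4,2):0 a6@(2,0):1 a7@(2,2):1 a8@(1,1):1 a9@(0,0):0 a10@(3,0):1 a11@(3,3):0 a12@(4,3):0 a13@(0,3):1 a14@(3,1):1
t=2: a0@(5,2):1 a1@(1,0):1 a2@(0,2):1 a3@(5,0):0 a4@(0,1):1 a5@(4,2):0 a6@(2,0):1 a7@(2,2):1 a8@(1,1):1 a9@(0,0):0 a10@(3,0):1 a11@(3,3):0 a12@(4,3):0 a13@(0,3):1 a14@(3,1):1
t=3: a0@(5,2):1 a1@(1,0):1 a2@(0,2):1 a3@(5,0):0 a4@(0,1):1 a5@(4,2):0 a6@(2,0):1 a7@(2,2):1 a8@(1,1):1 a9@(0,0):1 a10@(3,0):1 a11@(3,3):0 a12@(4,3):0 a13@(0,3):1 a14@(3,1):1

2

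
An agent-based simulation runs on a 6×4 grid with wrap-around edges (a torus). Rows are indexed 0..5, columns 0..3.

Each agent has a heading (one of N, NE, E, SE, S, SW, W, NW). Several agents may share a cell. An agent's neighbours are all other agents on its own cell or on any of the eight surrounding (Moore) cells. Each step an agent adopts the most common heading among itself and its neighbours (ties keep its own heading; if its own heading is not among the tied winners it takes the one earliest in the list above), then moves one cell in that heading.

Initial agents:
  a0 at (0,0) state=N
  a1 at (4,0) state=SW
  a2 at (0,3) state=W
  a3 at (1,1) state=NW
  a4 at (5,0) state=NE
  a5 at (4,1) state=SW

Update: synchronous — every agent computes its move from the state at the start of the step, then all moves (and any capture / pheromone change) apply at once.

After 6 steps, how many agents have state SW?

6

t=1: a0@(5,0):N a1@(5,3):SW a2@(0,2):W a3@(0,0):NW a4@(0,3):SW a5@(5,0):SW
t=2: a0@(0,3):SW a1@(0,2):SW a2@(1,1):SW a3@(1,3):SW a4@(1,2):SW a5@(0,3):SW
t=3: a0@(1,2):SW a1@(1,1):SW a2@(2,0):SW a3@(2,2):SW a4@(2,1):SW a5@(1,2):SW
t=4: a0@(2,1):SW a1@(2,0):SW a2@(3,3):SW a3@(3,1):SW a4@(3,0):SW a5@(2,1):SW
t=5: a0@(3,0):SW a1@(3,3):SW a2@(4,2):SW a3@(4,0):SW a4@(4,3):SW a5@(3,0):SW
t=6: a0@(4,3):SW a1@(4,2):SW a2@(5,1):SW a3@(5,3):SW a4@(5,2):SW a5@(4,3):SW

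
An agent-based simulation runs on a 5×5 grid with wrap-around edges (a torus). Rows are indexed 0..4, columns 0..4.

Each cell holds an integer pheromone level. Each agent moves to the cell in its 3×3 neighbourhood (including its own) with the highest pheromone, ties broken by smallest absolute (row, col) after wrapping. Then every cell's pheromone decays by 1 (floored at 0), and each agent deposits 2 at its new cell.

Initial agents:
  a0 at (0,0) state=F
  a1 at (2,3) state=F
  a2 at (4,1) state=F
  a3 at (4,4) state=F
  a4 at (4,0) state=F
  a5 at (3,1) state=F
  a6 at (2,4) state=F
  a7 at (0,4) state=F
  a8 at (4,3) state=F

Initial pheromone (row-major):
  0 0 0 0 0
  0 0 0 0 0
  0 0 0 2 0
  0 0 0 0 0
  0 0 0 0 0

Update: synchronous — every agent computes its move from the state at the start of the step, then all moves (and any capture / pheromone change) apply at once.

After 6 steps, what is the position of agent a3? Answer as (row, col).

(0, 0)

t=1: a0@(0,0) a1@(2,3) a2@(0,0) a3@(0,0) a4@(0,0) a5@(2,0) a6@(2,3) a7@(0,0) a8@(0,2) | pheromone: 10 0 2 0 0 / 0 0 0 0 0 / 2 0 0 5 0 / 0 0 0 0 0 / 0 0 0 0 0
t=2: a0@(0,0) a1@(2,3) a2@(0,0) a3@(0,0) a4@(0,0) a5@(2,0) a6@(2,3) a7@(0,0) a8@(0,2) | pheromone: 19 0 3 0 0 / 0 0 0 0 0 / 3 0 0 8 0 / 0 0 0 0 0 / 0 0 0 0 0
t=3: a0@(0,0) a1@(2,3) a2@(0,0) a3@(0,0) a4@(0,0) a5@(2,0) a6@(2,3) a7@(0,0) a8@(0,2) | pheromone: 28 0 4 0 0 / 0 0 0 0 0 / 4 0 0 11 0 / 0 0 0 0 0 / 0 0 0 0 0
t=4: a0@(0,0) a1@(2,3) a2@(0,0) a3@(0,0) a4@(0,0) a5@(2,0) a6@(2,3) a7@(0,0) a8@(0,2) | pheromone: 37 0 5 0 0 / 0 0 0 0 0 / 5 0 0 14 0 / 0 0 0 0 0 / 0 0 0 0 0
t=5: a0@(0,0) a1@(2,3) a2@(0,0) a3@(0,0) a4@(0,0) a5@(2,0) a6@(2,3) a7@(0,0) a8@(0,2) | pheromone: 46 0 6 0 0 / 0 0 0 0 0 / 6 0 0 17 0 / 0 0 0 0 0 / 0 0 0 0 0
t=6: a0@(0,0) a1@(2,3) a2@(0,0) a3@(0,0) a4@(0,0) a5@(2,0) a6@(2,3) a7@(0,0) a8@(0,2) | pheromone: 55 0 7 0 0 / 0 0 0 0 0 / 7 0 0 20 0 / 0 0 0 0 0 / 0 0 0 0 0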